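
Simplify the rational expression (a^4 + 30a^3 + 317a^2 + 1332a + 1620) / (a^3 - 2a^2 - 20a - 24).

Apply the Euclidean algorithm:
  a^4 + 30a^3 + 317a^2 + 1332a + 1620 = (a + 32)(a^3 - 2a^2 - 20a - 24) + (401a^2 + 1996a + 2388)
  a^3 - 2a^2 - 20a - 24 = ((1/401)a - 2798/160801)(401a^2 + 1996a + 2388) + ((1411200/160801)a + 2822400/160801)
  401a^2 + 1996a + 2388 = ((64481201/1411200)a + 31999399/235200)((1411200/160801)a + 2822400/160801) + (0)
Last nonzero remainder: (1411200/160801)a + 2822400/160801. Dividing through by 1411200/160801 gives the monic gcd a + 2.
Cancel a + 2 from numerator and denominator to get the reduced form.

(a^3 + 28a^2 + 261a + 810)/(a^2 - 4a - 12)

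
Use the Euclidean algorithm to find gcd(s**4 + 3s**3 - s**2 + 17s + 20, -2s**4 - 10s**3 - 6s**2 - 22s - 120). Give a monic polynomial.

s**3 + 2s**2 - 3s + 20

Apply the Euclidean algorithm:
  s**4 + 3s**3 - s**2 + 17s + 20 = (-1/2)(-2s**4 - 10s**3 - 6s**2 - 22s - 120) + (-2s**3 - 4s**2 + 6s - 40)
  -2s**4 - 10s**3 - 6s**2 - 22s - 120 = (s + 3)(-2s**3 - 4s**2 + 6s - 40) + (0)
Last nonzero remainder: -2s**3 - 4s**2 + 6s - 40. Dividing through by -2 gives the monic gcd s**3 + 2s**2 - 3s + 20.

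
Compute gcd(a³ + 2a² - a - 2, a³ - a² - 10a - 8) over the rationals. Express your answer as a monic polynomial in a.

Apply the Euclidean algorithm:
  a³ + 2a² - a - 2 = (a³ - a² - 10a - 8) + (3a² + 9a + 6)
  a³ - a² - 10a - 8 = ((1/3)a - 4/3)(3a² + 9a + 6) + (0)
Last nonzero remainder: 3a² + 9a + 6. Dividing through by 3 gives the monic gcd a² + 3a + 2.

a² + 3a + 2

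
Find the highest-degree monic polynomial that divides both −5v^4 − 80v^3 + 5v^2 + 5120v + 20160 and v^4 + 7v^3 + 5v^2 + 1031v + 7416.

v^2 + 17v + 72

Apply the Euclidean algorithm:
  −5v^4 − 80v^3 + 5v^2 + 5120v + 20160 = (−5)(v^4 + 7v^3 + 5v^2 + 1031v + 7416) + (−45v^3 + 30v^2 + 10275v + 57240)
  v^4 + 7v^3 + 5v^2 + 1031v + 7416 = (−(1/45)v − 23/135)(−45v^3 + 30v^2 + 10275v + 57240) + ((2146/9)v^2 + (36482/9)v + 17168)
  −45v^3 + 30v^2 + 10275v + 57240 = (−(405/2146)v + 7155/2146)((2146/9)v^2 + (36482/9)v + 17168) + (0)
Last nonzero remainder: (2146/9)v^2 + (36482/9)v + 17168. Dividing through by 2146/9 gives the monic gcd v^2 + 17v + 72.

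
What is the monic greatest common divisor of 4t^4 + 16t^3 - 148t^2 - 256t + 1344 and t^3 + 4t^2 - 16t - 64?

t^2 - 16

Euclidean algorithm in ℚ[t]:
  4t^4 + 16t^3 - 148t^2 - 256t + 1344 = (4t)(t^3 + 4t^2 - 16t - 64) + (-84t^2 + 1344)
  t^3 + 4t^2 - 16t - 64 = (-(1/84)t - 1/21)(-84t^2 + 1344) + (0)
Last nonzero remainder: -84t^2 + 1344. Dividing through by -84 gives the monic gcd t^2 - 16.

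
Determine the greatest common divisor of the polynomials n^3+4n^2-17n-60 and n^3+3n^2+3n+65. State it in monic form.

By polynomial division,
  n^3+4n^2-17n-60 = (n^3+3n^2+3n+65) + (n^2-20n-125)
  n^3+3n^2+3n+65 = (n+23)(n^2-20n-125) + (588n+2940)
  n^2-20n-125 = ((1/588)n-25/588)(588n+2940) + (0)
Last nonzero remainder: 588n+2940. Dividing through by 588 gives the monic gcd n+5.

n+5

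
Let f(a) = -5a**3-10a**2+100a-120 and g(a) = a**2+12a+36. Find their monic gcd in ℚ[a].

a+6

Repeated division with remainder:
  -5a**3-10a**2+100a-120 = (-5a+50)(a**2+12a+36) + (-320a-1920)
  a**2+12a+36 = (-(1/320)a-3/160)(-320a-1920) + (0)
Last nonzero remainder: -320a-1920. Dividing through by -320 gives the monic gcd a+6.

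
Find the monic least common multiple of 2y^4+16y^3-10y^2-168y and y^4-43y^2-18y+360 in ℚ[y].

By polynomial division,
  2y^4+16y^3-10y^2-168y = (2)(y^4-43y^2-18y+360) + (16y^3+76y^2-132y-720)
  y^4-43y^2-18y+360 = ((1/16)y-19/64)(16y^3+76y^2-132y-720) + (-(195/16)y^2-(195/16)y+585/4)
  16y^3+76y^2-132y-720 = (-(256/195)y-64/13)(-(195/16)y^2-(195/16)y+585/4) + (0)
Last nonzero remainder: -(195/16)y^2-(195/16)y+585/4. Dividing through by -195/16 gives the monic gcd y^2+y-12.
Then lcm(f, g) = f·g / gcd(f, g); expanding and making the result monic gives the answer.

y^6+7y^5-43y^4-319y^3+234y^2+2520y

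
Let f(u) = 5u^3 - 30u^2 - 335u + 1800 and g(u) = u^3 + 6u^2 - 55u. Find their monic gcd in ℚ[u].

u - 5

Apply the Euclidean algorithm:
  5u^3 - 30u^2 - 335u + 1800 = (5)(u^3 + 6u^2 - 55u) + (-60u^2 - 60u + 1800)
  u^3 + 6u^2 - 55u = (-(1/60)u - 1/12)(-60u^2 - 60u + 1800) + (-30u + 150)
  -60u^2 - 60u + 1800 = (2u + 12)(-30u + 150) + (0)
Last nonzero remainder: -30u + 150. Dividing through by -30 gives the monic gcd u - 5.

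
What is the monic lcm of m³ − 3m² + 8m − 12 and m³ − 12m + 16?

m⁵ − m⁴ − 6m³ + 28m² − 88m + 96

By polynomial division,
  m³ − 3m² + 8m − 12 = (m³ − 12m + 16) + (−3m² + 20m − 28)
  m³ − 12m + 16 = (−(1/3)m − 20/9)(−3m² + 20m − 28) + ((208/9)m − 416/9)
  −3m² + 20m − 28 = (−(27/208)m + 63/104)((208/9)m − 416/9) + (0)
Last nonzero remainder: (208/9)m − 416/9. Dividing through by 208/9 gives the monic gcd m − 2.
Then lcm(f, g) = f·g / gcd(f, g); expanding and making the result monic gives the answer.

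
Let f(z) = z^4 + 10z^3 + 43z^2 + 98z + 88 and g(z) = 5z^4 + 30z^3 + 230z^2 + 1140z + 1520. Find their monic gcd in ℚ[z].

Repeated division with remainder:
  z^4 + 10z^3 + 43z^2 + 98z + 88 = (1/5)(5z^4 + 30z^3 + 230z^2 + 1140z + 1520) + (4z^3 − 3z^2 − 130z − 216)
  5z^4 + 30z^3 + 230z^2 + 1140z + 1520 = ((5/4)z + 135/16)(4z^3 − 3z^2 − 130z − 216) + ((6685/16)z^2 + (20055/8)z + 6685/2)
  4z^3 − 3z^2 − 130z − 216 = ((64/6685)z − 432/6685)((6685/16)z^2 + (20055/8)z + 6685/2) + (0)
Last nonzero remainder: (6685/16)z^2 + (20055/8)z + 6685/2. Dividing through by 6685/16 gives the monic gcd z^2 + 6z + 8.

z^2 + 6z + 8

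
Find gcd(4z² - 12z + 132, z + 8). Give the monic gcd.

Euclidean algorithm in ℚ[z]:
  4z² - 12z + 132 = (4z - 44)(z + 8) + (484)
  z + 8 = ((1/484)z + 2/121)(484) + (0)
The last nonzero remainder is the constant 484, so the polynomials are coprime and gcd = 1.

1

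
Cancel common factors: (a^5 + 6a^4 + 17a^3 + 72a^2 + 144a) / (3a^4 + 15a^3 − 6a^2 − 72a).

Repeated division with remainder:
  a^5 + 6a^4 + 17a^3 + 72a^2 + 144a = ((1/3)a + 1/3)(3a^4 + 15a^3 − 6a^2 − 72a) + (14a^3 + 98a^2 + 168a)
  3a^4 + 15a^3 − 6a^2 − 72a = ((3/14)a − 3/7)(14a^3 + 98a^2 + 168a) + (0)
Last nonzero remainder: 14a^3 + 98a^2 + 168a. Dividing through by 14 gives the monic gcd a^3 + 7a^2 + 12a.
Cancel a^3 + 7a^2 + 12a from numerator and denominator to get the reduced form.

(a^2 − a + 12)/(3a − 6)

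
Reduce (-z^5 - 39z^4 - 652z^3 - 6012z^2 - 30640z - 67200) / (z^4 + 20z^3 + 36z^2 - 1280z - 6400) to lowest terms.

Repeated division with remainder:
  -z^5 - 39z^4 - 652z^3 - 6012z^2 - 30640z - 67200 = (-z - 19)(z^4 + 20z^3 + 36z^2 - 1280z - 6400) + (-236z^3 - 6608z^2 - 61360z - 188800)
  z^4 + 20z^3 + 36z^2 - 1280z - 6400 = (-(1/236)z + 2/59)(-236z^3 - 6608z^2 - 61360z - 188800) + (0)
Last nonzero remainder: -236z^3 - 6608z^2 - 61360z - 188800. Dividing through by -236 gives the monic gcd z^3 + 28z^2 + 260z + 800.
Cancel z^3 + 28z^2 + 260z + 800 from numerator and denominator to get the reduced form.

(-z^2 - 11z - 84)/(z - 8)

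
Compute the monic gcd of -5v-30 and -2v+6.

By polynomial division,
  -5v-30 = (5/2)(-2v+6) + (-45)
  -2v+6 = ((2/45)v-2/15)(-45) + (0)
The last nonzero remainder is the constant -45, so the polynomials are coprime and gcd = 1.

1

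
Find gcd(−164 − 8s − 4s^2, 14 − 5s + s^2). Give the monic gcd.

1

Apply the Euclidean algorithm:
  −4s^2 − 8s − 164 = (−4)(s^2 − 5s + 14) + (−28s − 108)
  s^2 − 5s + 14 = (−(1/28)s + 31/98)(−28s − 108) + (2360/49)
  −28s − 108 = (−(343/590)s − 1323/590)(2360/49) + (0)
The last nonzero remainder is the constant 2360/49, so the polynomials are coprime and gcd = 1.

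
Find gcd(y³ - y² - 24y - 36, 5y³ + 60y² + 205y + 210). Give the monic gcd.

y² + 5y + 6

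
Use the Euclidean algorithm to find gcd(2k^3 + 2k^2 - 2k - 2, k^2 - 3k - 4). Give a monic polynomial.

k + 1

Apply the Euclidean algorithm:
  2k^3 + 2k^2 - 2k - 2 = (2k + 8)(k^2 - 3k - 4) + (30k + 30)
  k^2 - 3k - 4 = ((1/30)k - 2/15)(30k + 30) + (0)
Last nonzero remainder: 30k + 30. Dividing through by 30 gives the monic gcd k + 1.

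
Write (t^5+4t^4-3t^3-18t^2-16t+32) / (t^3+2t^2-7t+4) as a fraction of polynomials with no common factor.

(t^3+t^2-2t-8)/(t-1)

Euclidean algorithm in ℚ[t]:
  t^5+4t^4-3t^3-18t^2-16t+32 = (t^2+2t)(t^3+2t^2-7t+4) + (-8t^2-24t+32)
  t^3+2t^2-7t+4 = (-(1/8)t+1/8)(-8t^2-24t+32) + (0)
Last nonzero remainder: -8t^2-24t+32. Dividing through by -8 gives the monic gcd t^2+3t-4.
Cancel t^2+3t-4 from numerator and denominator to get the reduced form.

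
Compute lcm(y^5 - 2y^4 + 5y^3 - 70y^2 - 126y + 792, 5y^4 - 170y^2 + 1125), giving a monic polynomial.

Repeated division with remainder:
  y^5 - 2y^4 + 5y^3 - 70y^2 - 126y + 792 = ((1/5)y - 2/5)(5y^4 - 170y^2 + 1125) + (39y^3 - 138y^2 - 351y + 1242)
  5y^4 - 170y^2 + 1125 = ((5/39)y + 230/507)(39y^3 - 138y^2 - 351y + 1242) + (-(10545/169)y^2 + 94905/169)
  39y^3 - 138y^2 - 351y + 1242 = (-(2197/3515)y + 7774/3515)(-(10545/169)y^2 + 94905/169) + (0)
Last nonzero remainder: -(10545/169)y^2 + 94905/169. Dividing through by -10545/169 gives the monic gcd y^2 - 9.
Then lcm(f, g) = f·g / gcd(f, g); expanding and making the result monic gives the answer.

y^7 - 2y^6 - 20y^5 - 20y^4 - 251y^3 + 2542y^2 + 3150y - 19800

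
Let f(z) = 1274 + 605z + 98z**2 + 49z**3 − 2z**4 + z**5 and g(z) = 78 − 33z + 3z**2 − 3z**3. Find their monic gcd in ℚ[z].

13 + z + z**2

Euclidean algorithm in ℚ[z]:
  z**5 − 2z**4 + 49z**3 + 98z**2 + 605z + 1274 = (−(1/3)z**2 + (1/3)z − 37/3)(−3z**3 + 3z**2 − 33z + 78) + (172z**2 + 172z + 2236)
  −3z**3 + 3z**2 − 33z + 78 = (−(3/172)z + 3/86)(172z**2 + 172z + 2236) + (0)
Last nonzero remainder: 172z**2 + 172z + 2236. Dividing through by 172 gives the monic gcd z**2 + z + 13.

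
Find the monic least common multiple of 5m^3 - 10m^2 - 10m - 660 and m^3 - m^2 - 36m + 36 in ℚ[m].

m^5 + 3m^4 - 18m^3 - 130m^2 - 648m + 792

Apply the Euclidean algorithm:
  5m^3 - 10m^2 - 10m - 660 = (5)(m^3 - m^2 - 36m + 36) + (-5m^2 + 170m - 840)
  m^3 - m^2 - 36m + 36 = (-(1/5)m - 33/5)(-5m^2 + 170m - 840) + (918m - 5508)
  -5m^2 + 170m - 840 = (-(5/918)m + 70/459)(918m - 5508) + (0)
Last nonzero remainder: 918m - 5508. Dividing through by 918 gives the monic gcd m - 6.
Then lcm(f, g) = f·g / gcd(f, g); expanding and making the result monic gives the answer.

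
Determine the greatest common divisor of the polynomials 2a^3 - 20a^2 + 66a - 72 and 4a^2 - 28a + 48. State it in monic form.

a^2 - 7a + 12

By polynomial division,
  2a^3 - 20a^2 + 66a - 72 = ((1/2)a - 3/2)(4a^2 - 28a + 48) + (0)
Last nonzero remainder: 4a^2 - 28a + 48. Dividing through by 4 gives the monic gcd a^2 - 7a + 12.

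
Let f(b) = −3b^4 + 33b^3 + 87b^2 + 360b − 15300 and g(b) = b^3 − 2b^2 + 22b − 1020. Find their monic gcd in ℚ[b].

b − 10

Repeated division with remainder:
  −3b^4 + 33b^3 + 87b^2 + 360b − 15300 = (−3b + 27)(b^3 − 2b^2 + 22b − 1020) + (207b^2 − 3294b + 12240)
  b^3 − 2b^2 + 22b − 1020 = ((1/207)b + 320/4761)(207b^2 − 3294b + 12240) + ((97478/529)b − 974780/529)
  207b^2 − 3294b + 12240 = ((109503/97478)b − 19044/2867)((97478/529)b − 974780/529) + (0)
Last nonzero remainder: (97478/529)b − 974780/529. Dividing through by 97478/529 gives the monic gcd b − 10.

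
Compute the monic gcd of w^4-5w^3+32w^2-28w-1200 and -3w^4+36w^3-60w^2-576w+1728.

w^2-2w-24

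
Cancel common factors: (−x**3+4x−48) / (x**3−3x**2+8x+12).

Repeated division with remainder:
  −x**3+4x−48 = (−1)(x**3−3x**2+8x+12) + (−3x**2+12x−36)
  x**3−3x**2+8x+12 = (−(1/3)x−1/3)(−3x**2+12x−36) + (0)
Last nonzero remainder: −3x**2+12x−36. Dividing through by −3 gives the monic gcd x**2−4x+12.
Cancel x**2−4x+12 from numerator and denominator to get the reduced form.

(−x−4)/(x+1)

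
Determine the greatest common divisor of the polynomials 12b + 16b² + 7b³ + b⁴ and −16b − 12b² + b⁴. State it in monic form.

4b + 4b² + b³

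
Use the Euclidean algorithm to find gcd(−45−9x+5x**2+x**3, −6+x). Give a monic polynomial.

By polynomial division,
  x**3+5x**2−9x−45 = (x**2+11x+57)(x−6) + (297)
  x−6 = ((1/297)x−2/99)(297) + (0)
The last nonzero remainder is the constant 297, so the polynomials are coprime and gcd = 1.

1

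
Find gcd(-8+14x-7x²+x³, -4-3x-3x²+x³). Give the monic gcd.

Euclidean algorithm in ℚ[x]:
  x³-7x²+14x-8 = (x³-3x²-3x-4) + (-4x²+17x-4)
  x³-3x²-3x-4 = (-(1/4)x-5/16)(-4x²+17x-4) + ((21/16)x-21/4)
  -4x²+17x-4 = (-(64/21)x+16/21)((21/16)x-21/4) + (0)
Last nonzero remainder: (21/16)x-21/4. Dividing through by 21/16 gives the monic gcd x-4.

-4+x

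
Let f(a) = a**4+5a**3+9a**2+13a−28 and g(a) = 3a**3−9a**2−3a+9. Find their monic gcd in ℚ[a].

a−1

By polynomial division,
  a**4+5a**3+9a**2+13a−28 = ((1/3)a+8/3)(3a**3−9a**2−3a+9) + (34a**2+18a−52)
  3a**3−9a**2−3a+9 = ((3/34)a−90/289)(34a**2+18a−52) + ((2079/289)a−2079/289)
  34a**2+18a−52 = ((9826/2079)a+15028/2079)((2079/289)a−2079/289) + (0)
Last nonzero remainder: (2079/289)a−2079/289. Dividing through by 2079/289 gives the monic gcd a−1.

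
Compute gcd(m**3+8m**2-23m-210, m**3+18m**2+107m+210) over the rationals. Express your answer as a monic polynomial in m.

m**2+13m+42

Apply the Euclidean algorithm:
  m**3+8m**2-23m-210 = (m**3+18m**2+107m+210) + (-10m**2-130m-420)
  m**3+18m**2+107m+210 = (-(1/10)m-1/2)(-10m**2-130m-420) + (0)
Last nonzero remainder: -10m**2-130m-420. Dividing through by -10 gives the monic gcd m**2+13m+42.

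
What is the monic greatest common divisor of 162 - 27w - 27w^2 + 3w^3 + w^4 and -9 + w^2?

-9 + w^2

Apply the Euclidean algorithm:
  w^4 + 3w^3 - 27w^2 - 27w + 162 = (w^2 + 3w - 18)(w^2 - 9) + (0)
The last nonzero remainder w^2 - 9 is already monic.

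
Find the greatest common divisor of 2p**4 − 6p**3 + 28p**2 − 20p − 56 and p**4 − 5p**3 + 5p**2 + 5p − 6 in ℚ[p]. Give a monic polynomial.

p**2 − p − 2

Repeated division with remainder:
  2p**4 − 6p**3 + 28p**2 − 20p − 56 = (2)(p**4 − 5p**3 + 5p**2 + 5p − 6) + (4p**3 + 18p**2 − 30p − 44)
  p**4 − 5p**3 + 5p**2 + 5p − 6 = ((1/4)p − 19/8)(4p**3 + 18p**2 − 30p − 44) + ((221/4)p**2 − (221/4)p − 221/2)
  4p**3 + 18p**2 − 30p − 44 = ((16/221)p + 88/221)((221/4)p**2 − (221/4)p − 221/2) + (0)
Last nonzero remainder: (221/4)p**2 − (221/4)p − 221/2. Dividing through by 221/4 gives the monic gcd p**2 − p − 2.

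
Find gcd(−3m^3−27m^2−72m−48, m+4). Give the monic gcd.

m+4

Euclidean algorithm in ℚ[m]:
  −3m^3−27m^2−72m−48 = (−3m^2−15m−12)(m+4) + (0)
The last nonzero remainder m+4 is already monic.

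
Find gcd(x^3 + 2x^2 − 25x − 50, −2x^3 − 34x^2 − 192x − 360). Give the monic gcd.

x + 5

Apply the Euclidean algorithm:
  x^3 + 2x^2 − 25x − 50 = (−1/2)(−2x^3 − 34x^2 − 192x − 360) + (−15x^2 − 121x − 230)
  −2x^3 − 34x^2 − 192x − 360 = ((2/15)x + 268/225)(−15x^2 − 121x − 230) + (−(3872/225)x − 3872/45)
  −15x^2 − 121x − 230 = ((3375/3872)x + 5175/1936)(−(3872/225)x − 3872/45) + (0)
Last nonzero remainder: −(3872/225)x − 3872/45. Dividing through by −3872/225 gives the monic gcd x + 5.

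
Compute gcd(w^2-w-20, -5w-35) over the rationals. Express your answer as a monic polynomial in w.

1

By polynomial division,
  w^2-w-20 = (-(1/5)w+8/5)(-5w-35) + (36)
  -5w-35 = (-(5/36)w-35/36)(36) + (0)
The last nonzero remainder is the constant 36, so the polynomials are coprime and gcd = 1.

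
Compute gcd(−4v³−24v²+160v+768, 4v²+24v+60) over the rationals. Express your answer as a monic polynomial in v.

1

By polynomial division,
  −4v³−24v²+160v+768 = (−v)(4v²+24v+60) + (220v+768)
  4v²+24v+60 = ((1/55)v+138/3025)(220v+768) + (75516/3025)
  220v+768 = ((166375/18879)v+193600/6293)(75516/3025) + (0)
The last nonzero remainder is the constant 75516/3025, so the polynomials are coprime and gcd = 1.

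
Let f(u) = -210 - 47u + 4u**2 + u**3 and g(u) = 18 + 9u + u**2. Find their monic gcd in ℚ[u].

Repeated division with remainder:
  u**3 + 4u**2 - 47u - 210 = (u - 5)(u**2 + 9u + 18) + (-20u - 120)
  u**2 + 9u + 18 = (-(1/20)u - 3/20)(-20u - 120) + (0)
Last nonzero remainder: -20u - 120. Dividing through by -20 gives the monic gcd u + 6.

6 + u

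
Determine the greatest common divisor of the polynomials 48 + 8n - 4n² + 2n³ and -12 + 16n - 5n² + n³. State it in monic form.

Euclidean algorithm in ℚ[n]:
  2n³ - 4n² + 8n + 48 = (2)(n³ - 5n² + 16n - 12) + (6n² - 24n + 72)
  n³ - 5n² + 16n - 12 = ((1/6)n - 1/6)(6n² - 24n + 72) + (0)
Last nonzero remainder: 6n² - 24n + 72. Dividing through by 6 gives the monic gcd n² - 4n + 12.

12 - 4n + n²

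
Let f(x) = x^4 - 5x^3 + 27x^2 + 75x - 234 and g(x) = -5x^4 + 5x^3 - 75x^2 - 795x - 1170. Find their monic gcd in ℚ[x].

By polynomial division,
  x^4 - 5x^3 + 27x^2 + 75x - 234 = (-1/5)(-5x^4 + 5x^3 - 75x^2 - 795x - 1170) + (-4x^3 + 12x^2 - 84x - 468)
  -5x^4 + 5x^3 - 75x^2 - 795x - 1170 = ((5/4)x + 5/2)(-4x^3 + 12x^2 - 84x - 468) + (0)
Last nonzero remainder: -4x^3 + 12x^2 - 84x - 468. Dividing through by -4 gives the monic gcd x^3 - 3x^2 + 21x + 117.

x^3 - 3x^2 + 21x + 117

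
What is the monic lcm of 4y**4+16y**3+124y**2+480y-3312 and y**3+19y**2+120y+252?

By polynomial division,
  4y**4+16y**3+124y**2+480y-3312 = (4y-60)(y**3+19y**2+120y+252) + (784y**2+6672y+11808)
  y**3+19y**2+120y+252 = ((1/784)y+257/19208)(784y**2+6672y+11808) + ((37620/2401)y+225720/2401)
  784y**2+6672y+11808 = ((470596/9405)y+393764/3135)((37620/2401)y+225720/2401) + (0)
Last nonzero remainder: (37620/2401)y+225720/2401. Dividing through by 37620/2401 gives the monic gcd y+6.
Then lcm(f, g) = f·g / gcd(f, g); expanding and making the result monic gives the answer.

y**6+17y**5+125y**4+691y**3+2034y**2-5724y-34776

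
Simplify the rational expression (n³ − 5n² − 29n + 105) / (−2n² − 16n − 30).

By polynomial division,
  n³ − 5n² − 29n + 105 = (−(1/2)n + 13/2)(−2n² − 16n − 30) + (60n + 300)
  −2n² − 16n − 30 = (−(1/30)n − 1/10)(60n + 300) + (0)
Last nonzero remainder: 60n + 300. Dividing through by 60 gives the monic gcd n + 5.
Cancel n + 5 from numerator and denominator to get the reduced form.

(−n² + 10n − 21)/(2n + 6)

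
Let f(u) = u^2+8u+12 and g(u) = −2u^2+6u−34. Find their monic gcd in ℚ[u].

Euclidean algorithm in ℚ[u]:
  u^2+8u+12 = (−1/2)(−2u^2+6u−34) + (11u−5)
  −2u^2+6u−34 = (−(2/11)u+56/121)(11u−5) + (−3834/121)
  11u−5 = (−(1331/3834)u+605/3834)(−3834/121) + (0)
The last nonzero remainder is the constant −3834/121, so the polynomials are coprime and gcd = 1.

1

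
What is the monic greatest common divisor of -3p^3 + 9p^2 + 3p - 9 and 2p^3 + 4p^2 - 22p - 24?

By polynomial division,
  -3p^3 + 9p^2 + 3p - 9 = (-3/2)(2p^3 + 4p^2 - 22p - 24) + (15p^2 - 30p - 45)
  2p^3 + 4p^2 - 22p - 24 = ((2/15)p + 8/15)(15p^2 - 30p - 45) + (0)
Last nonzero remainder: 15p^2 - 30p - 45. Dividing through by 15 gives the monic gcd p^2 - 2p - 3.

p^2 - 2p - 3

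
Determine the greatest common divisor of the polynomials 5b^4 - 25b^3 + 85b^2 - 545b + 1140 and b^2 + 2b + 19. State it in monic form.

Repeated division with remainder:
  5b^4 - 25b^3 + 85b^2 - 545b + 1140 = (5b^2 - 35b + 60)(b^2 + 2b + 19) + (0)
The last nonzero remainder b^2 + 2b + 19 is already monic.

b^2 + 2b + 19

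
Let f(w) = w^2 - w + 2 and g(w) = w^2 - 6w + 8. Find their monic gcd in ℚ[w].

Apply the Euclidean algorithm:
  w^2 - w + 2 = (w^2 - 6w + 8) + (5w - 6)
  w^2 - 6w + 8 = ((1/5)w - 24/25)(5w - 6) + (56/25)
  5w - 6 = ((125/56)w - 75/28)(56/25) + (0)
The last nonzero remainder is the constant 56/25, so the polynomials are coprime and gcd = 1.

1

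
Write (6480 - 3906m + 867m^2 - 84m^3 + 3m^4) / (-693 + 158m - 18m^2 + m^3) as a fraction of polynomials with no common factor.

By polynomial division,
  3m^4 - 84m^3 + 867m^2 - 3906m + 6480 = (3m - 30)(m^3 - 18m^2 + 158m - 693) + (-147m^2 + 2913m - 14310)
  m^3 - 18m^2 + 158m - 693 = (-(1/147)m - 89/7203)(-147m^2 + 2913m - 14310) + ((232047/2401)m - 2088423/2401)
  -147m^2 + 2913m - 14310 = (-(117649/77349)m + 1272530/77349)((232047/2401)m - 2088423/2401) + (0)
Last nonzero remainder: (232047/2401)m - 2088423/2401. Dividing through by 232047/2401 gives the monic gcd m - 9.
Cancel m - 9 from numerator and denominator to get the reduced form.

(-720 + 354m - 57m^2 + 3m^3)/(77 - 9m + m^2)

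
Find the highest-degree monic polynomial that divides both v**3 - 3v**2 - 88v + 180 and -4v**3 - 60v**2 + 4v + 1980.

v + 9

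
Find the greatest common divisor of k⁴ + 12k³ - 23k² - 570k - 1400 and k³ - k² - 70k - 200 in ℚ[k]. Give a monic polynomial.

k² + 9k + 20

Repeated division with remainder:
  k⁴ + 12k³ - 23k² - 570k - 1400 = (k + 13)(k³ - k² - 70k - 200) + (60k² + 540k + 1200)
  k³ - k² - 70k - 200 = ((1/60)k - 1/6)(60k² + 540k + 1200) + (0)
Last nonzero remainder: 60k² + 540k + 1200. Dividing through by 60 gives the monic gcd k² + 9k + 20.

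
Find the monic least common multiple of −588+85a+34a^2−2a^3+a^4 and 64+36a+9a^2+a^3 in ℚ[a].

−9408−1580a+381a^2+223a^3+40a^4+3a^5+a^6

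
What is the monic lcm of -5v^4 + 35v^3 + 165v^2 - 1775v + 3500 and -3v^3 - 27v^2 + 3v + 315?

Euclidean algorithm in ℚ[v]:
  -5v^4 + 35v^3 + 165v^2 - 1775v + 3500 = ((5/3)v - 80/3)(-3v^3 - 27v^2 + 3v + 315) + (-560v^2 - 2220v + 11900)
  -3v^3 - 27v^2 + 3v + 315 = ((3/560)v + 423/15680)(-560v^2 - 2220v + 11900) + (-(675/784)v - 675/112)
  -560v^2 - 2220v + 11900 = ((87808/135)v - 53312/27)(-(675/784)v - 675/112) + (0)
Last nonzero remainder: -(675/784)v - 675/112. Dividing through by -675/784 gives the monic gcd v + 7.
Then lcm(f, g) = f·g / gcd(f, g); expanding and making the result monic gives the answer.

v^6 - 5v^5 - 62v^4 + 394v^3 + 505v^2 - 6725v + 10500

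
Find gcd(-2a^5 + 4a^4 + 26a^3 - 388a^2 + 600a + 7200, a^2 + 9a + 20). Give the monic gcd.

Euclidean algorithm in ℚ[a]:
  -2a^5 + 4a^4 + 26a^3 - 388a^2 + 600a + 7200 = (-2a^3 + 22a^2 - 132a + 360)(a^2 + 9a + 20) + (0)
The last nonzero remainder a^2 + 9a + 20 is already monic.

a^2 + 9a + 20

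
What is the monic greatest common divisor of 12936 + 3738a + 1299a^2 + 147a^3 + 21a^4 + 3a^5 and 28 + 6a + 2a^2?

Repeated division with remainder:
  3a^5 + 21a^4 + 147a^3 + 1299a^2 + 3738a + 12936 = ((3/2)a^3 + 6a^2 + (69/2)a + 462)(2a^2 + 6a + 28) + (0)
Last nonzero remainder: 2a^2 + 6a + 28. Dividing through by 2 gives the monic gcd a^2 + 3a + 14.

14 + 3a + a^2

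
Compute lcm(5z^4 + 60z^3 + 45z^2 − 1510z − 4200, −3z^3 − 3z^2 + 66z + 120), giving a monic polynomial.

Apply the Euclidean algorithm:
  5z^4 + 60z^3 + 45z^2 − 1510z − 4200 = (−(5/3)z − 55/3)(−3z^3 − 3z^2 + 66z + 120) + (100z^2 − 100z − 2000)
  −3z^3 − 3z^2 + 66z + 120 = (−(3/100)z − 3/50)(100z^2 − 100z − 2000) + (0)
Last nonzero remainder: 100z^2 − 100z − 2000. Dividing through by 100 gives the monic gcd z^2 − z − 20.
Then lcm(f, g) = f·g / gcd(f, g); expanding and making the result monic gives the answer.

z^5 + 14z^4 + 33z^3 − 284z^2 − 1444z − 1680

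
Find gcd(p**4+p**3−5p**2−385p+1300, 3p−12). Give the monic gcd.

p−4

By polynomial division,
  p**4+p**3−5p**2−385p+1300 = ((1/3)p**3+(5/3)p**2+5p−325/3)(3p−12) + (0)
Last nonzero remainder: 3p−12. Dividing through by 3 gives the monic gcd p−4.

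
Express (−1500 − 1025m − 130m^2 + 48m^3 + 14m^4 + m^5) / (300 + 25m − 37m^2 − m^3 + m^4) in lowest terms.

By polynomial division,
  m^5 + 14m^4 + 48m^3 − 130m^2 − 1025m − 1500 = (m + 15)(m^4 − m^3 − 37m^2 + 25m + 300) + (100m^3 + 400m^2 − 1700m − 6000)
  m^4 − m^3 − 37m^2 + 25m + 300 = ((1/100)m − 1/20)(100m^3 + 400m^2 − 1700m − 6000) + (0)
Last nonzero remainder: 100m^3 + 400m^2 − 1700m − 6000. Dividing through by 100 gives the monic gcd m^3 + 4m^2 − 17m − 60.
Cancel m^3 + 4m^2 − 17m − 60 from numerator and denominator to get the reduced form.

(25 + 10m + m^2)/(−5 + m)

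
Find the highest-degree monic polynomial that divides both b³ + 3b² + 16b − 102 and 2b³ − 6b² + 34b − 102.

b − 3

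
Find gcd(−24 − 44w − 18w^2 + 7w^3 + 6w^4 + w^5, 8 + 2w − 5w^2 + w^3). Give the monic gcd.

−2 − w + w^2

Apply the Euclidean algorithm:
  w^5 + 6w^4 + 7w^3 − 18w^2 − 44w − 24 = (w^2 + 11w + 60)(w^3 − 5w^2 + 2w + 8) + (252w^2 − 252w − 504)
  w^3 − 5w^2 + 2w + 8 = ((1/252)w − 1/63)(252w^2 − 252w − 504) + (0)
Last nonzero remainder: 252w^2 − 252w − 504. Dividing through by 252 gives the monic gcd w^2 − w − 2.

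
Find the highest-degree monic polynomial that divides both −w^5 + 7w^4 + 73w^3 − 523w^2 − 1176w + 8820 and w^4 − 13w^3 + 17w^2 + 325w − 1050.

w^3 − 8w^2 − 23w + 210

Apply the Euclidean algorithm:
  −w^5 + 7w^4 + 73w^3 − 523w^2 − 1176w + 8820 = (−w − 6)(w^4 − 13w^3 + 17w^2 + 325w − 1050) + (12w^3 − 96w^2 − 276w + 2520)
  w^4 − 13w^3 + 17w^2 + 325w − 1050 = ((1/12)w − 5/12)(12w^3 − 96w^2 − 276w + 2520) + (0)
Last nonzero remainder: 12w^3 − 96w^2 − 276w + 2520. Dividing through by 12 gives the monic gcd w^3 − 8w^2 − 23w + 210.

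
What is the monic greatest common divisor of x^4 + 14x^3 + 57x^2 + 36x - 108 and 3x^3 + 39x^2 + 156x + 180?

Euclidean algorithm in ℚ[x]:
  x^4 + 14x^3 + 57x^2 + 36x - 108 = ((1/3)x + 1/3)(3x^3 + 39x^2 + 156x + 180) + (-8x^2 - 76x - 168)
  3x^3 + 39x^2 + 156x + 180 = (-(3/8)x - 21/16)(-8x^2 - 76x - 168) + (-(27/4)x - 81/2)
  -8x^2 - 76x - 168 = ((32/27)x + 112/27)(-(27/4)x - 81/2) + (0)
Last nonzero remainder: -(27/4)x - 81/2. Dividing through by -27/4 gives the monic gcd x + 6.

x + 6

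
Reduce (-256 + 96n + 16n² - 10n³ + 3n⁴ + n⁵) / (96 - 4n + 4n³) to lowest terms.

Euclidean algorithm in ℚ[n]:
  n⁵ + 3n⁴ - 10n³ + 16n² + 96n - 256 = ((1/4)n² + (3/4)n - 9/4)(4n³ - 4n + 96) + (-5n² + 15n - 40)
  4n³ - 4n + 96 = (-(4/5)n - 12/5)(-5n² + 15n - 40) + (0)
Last nonzero remainder: -5n² + 15n - 40. Dividing through by -5 gives the monic gcd n² - 3n + 8.
Cancel n² - 3n + 8 from numerator and denominator to get the reduced form.

(-32 + 6n² + n³)/(12 + 4n)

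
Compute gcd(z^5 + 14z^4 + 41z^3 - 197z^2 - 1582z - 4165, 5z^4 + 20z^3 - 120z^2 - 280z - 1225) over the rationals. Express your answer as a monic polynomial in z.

Repeated division with remainder:
  z^5 + 14z^4 + 41z^3 - 197z^2 - 1582z - 4165 = ((1/5)z + 2)(5z^4 + 20z^3 - 120z^2 - 280z - 1225) + (25z^3 + 99z^2 - 777z - 1715)
  5z^4 + 20z^3 - 120z^2 - 280z - 1225 = ((1/5)z + 1/125)(25z^3 + 99z^2 - 777z - 1715) + ((4326/125)z^2 + (8652/125)z - 30282/25)
  25z^3 + 99z^2 - 777z - 1715 = ((3125/4326)z + 875/618)((4326/125)z^2 + (8652/125)z - 30282/25) + (0)
Last nonzero remainder: (4326/125)z^2 + (8652/125)z - 30282/25. Dividing through by 4326/125 gives the monic gcd z^2 + 2z - 35.

z^2 + 2z - 35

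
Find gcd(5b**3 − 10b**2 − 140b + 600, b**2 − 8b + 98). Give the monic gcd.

1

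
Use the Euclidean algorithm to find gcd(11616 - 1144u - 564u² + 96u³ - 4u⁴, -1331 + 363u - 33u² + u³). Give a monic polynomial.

Repeated division with remainder:
  -4u⁴ + 96u³ - 564u² - 1144u + 11616 = (-4u - 36)(u³ - 33u² + 363u - 1331) + (-300u² + 6600u - 36300)
  u³ - 33u² + 363u - 1331 = (-(1/300)u + 11/300)(-300u² + 6600u - 36300) + (0)
Last nonzero remainder: -300u² + 6600u - 36300. Dividing through by -300 gives the monic gcd u² - 22u + 121.

121 - 22u + u²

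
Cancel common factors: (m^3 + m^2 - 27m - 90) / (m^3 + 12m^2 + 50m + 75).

Euclidean algorithm in ℚ[m]:
  m^3 + m^2 - 27m - 90 = (m^3 + 12m^2 + 50m + 75) + (-11m^2 - 77m - 165)
  m^3 + 12m^2 + 50m + 75 = (-(1/11)m - 5/11)(-11m^2 - 77m - 165) + (0)
Last nonzero remainder: -11m^2 - 77m - 165. Dividing through by -11 gives the monic gcd m^2 + 7m + 15.
Cancel m^2 + 7m + 15 from numerator and denominator to get the reduced form.

(m - 6)/(m + 5)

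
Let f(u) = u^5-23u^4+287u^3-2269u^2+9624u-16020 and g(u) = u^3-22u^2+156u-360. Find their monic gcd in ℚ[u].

u^2-12u+36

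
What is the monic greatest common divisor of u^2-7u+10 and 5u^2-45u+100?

By polynomial division,
  u^2-7u+10 = (1/5)(5u^2-45u+100) + (2u-10)
  5u^2-45u+100 = ((5/2)u-10)(2u-10) + (0)
Last nonzero remainder: 2u-10. Dividing through by 2 gives the monic gcd u-5.

u-5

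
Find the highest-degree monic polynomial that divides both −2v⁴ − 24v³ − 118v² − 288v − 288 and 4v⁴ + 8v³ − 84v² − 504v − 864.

v³ + 8v² + 27v + 36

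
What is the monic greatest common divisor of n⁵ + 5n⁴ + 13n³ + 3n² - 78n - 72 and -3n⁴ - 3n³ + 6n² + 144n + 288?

Repeated division with remainder:
  n⁵ + 5n⁴ + 13n³ + 3n² - 78n - 72 = (-(1/3)n - 4/3)(-3n⁴ - 3n³ + 6n² + 144n + 288) + (11n³ + 59n² + 210n + 312)
  -3n⁴ - 3n³ + 6n² + 144n + 288 = (-(3/11)n + 144/121)(11n³ + 59n² + 210n + 312) + (-(840/121)n² - (2520/121)n - 10080/121)
  11n³ + 59n² + 210n + 312 = (-(1331/840)n - 1573/420)(-(840/121)n² - (2520/121)n - 10080/121) + (0)
Last nonzero remainder: -(840/121)n² - (2520/121)n - 10080/121. Dividing through by -840/121 gives the monic gcd n² + 3n + 12.

n² + 3n + 12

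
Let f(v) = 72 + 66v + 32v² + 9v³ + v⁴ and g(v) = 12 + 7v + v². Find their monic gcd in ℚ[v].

12 + 7v + v²

By polynomial division,
  v⁴ + 9v³ + 32v² + 66v + 72 = (v² + 2v + 6)(v² + 7v + 12) + (0)
The last nonzero remainder v² + 7v + 12 is already monic.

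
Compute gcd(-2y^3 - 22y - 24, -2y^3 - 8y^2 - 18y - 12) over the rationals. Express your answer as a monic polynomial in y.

By polynomial division,
  -2y^3 - 22y - 24 = (-2y^3 - 8y^2 - 18y - 12) + (8y^2 - 4y - 12)
  -2y^3 - 8y^2 - 18y - 12 = (-(1/4)y - 9/8)(8y^2 - 4y - 12) + (-(51/2)y - 51/2)
  8y^2 - 4y - 12 = (-(16/51)y + 8/17)(-(51/2)y - 51/2) + (0)
Last nonzero remainder: -(51/2)y - 51/2. Dividing through by -51/2 gives the monic gcd y + 1.

y + 1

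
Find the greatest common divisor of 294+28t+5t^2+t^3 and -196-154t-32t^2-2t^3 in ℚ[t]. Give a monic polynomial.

7+t

Apply the Euclidean algorithm:
  t^3+5t^2+28t+294 = (-1/2)(-2t^3-32t^2-154t-196) + (-11t^2-49t+196)
  -2t^3-32t^2-154t-196 = ((2/11)t+254/121)(-11t^2-49t+196) + (-(10500/121)t-73500/121)
  -11t^2-49t+196 = ((1331/10500)t-121/375)(-(10500/121)t-73500/121) + (0)
Last nonzero remainder: -(10500/121)t-73500/121. Dividing through by -10500/121 gives the monic gcd t+7.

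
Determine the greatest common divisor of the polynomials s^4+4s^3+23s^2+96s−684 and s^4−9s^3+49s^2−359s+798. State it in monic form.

By polynomial division,
  s^4+4s^3+23s^2+96s−684 = (s^4−9s^3+49s^2−359s+798) + (13s^3−26s^2+455s−1482)
  s^4−9s^3+49s^2−359s+798 = ((1/13)s−7/13)(13s^3−26s^2+455s−1482) + (0)
Last nonzero remainder: 13s^3−26s^2+455s−1482. Dividing through by 13 gives the monic gcd s^3−2s^2+35s−114.

s^3−2s^2+35s−114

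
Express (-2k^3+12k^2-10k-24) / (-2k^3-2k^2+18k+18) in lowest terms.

By polynomial division,
  -2k^3+12k^2-10k-24 = (-2k^3-2k^2+18k+18) + (14k^2-28k-42)
  -2k^3-2k^2+18k+18 = (-(1/7)k-3/7)(14k^2-28k-42) + (0)
Last nonzero remainder: 14k^2-28k-42. Dividing through by 14 gives the monic gcd k^2-2k-3.
Cancel k^2-2k-3 from numerator and denominator to get the reduced form.

(k-4)/(k+3)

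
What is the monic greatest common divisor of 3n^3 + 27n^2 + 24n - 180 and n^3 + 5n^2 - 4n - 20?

n^2 + 3n - 10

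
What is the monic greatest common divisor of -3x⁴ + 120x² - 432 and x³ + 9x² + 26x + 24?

Euclidean algorithm in ℚ[x]:
  -3x⁴ + 120x² - 432 = (-3x + 27)(x³ + 9x² + 26x + 24) + (-45x² - 630x - 1080)
  x³ + 9x² + 26x + 24 = (-(1/45)x + 1/9)(-45x² - 630x - 1080) + (72x + 144)
  -45x² - 630x - 1080 = (-(5/8)x - 15/2)(72x + 144) + (0)
Last nonzero remainder: 72x + 144. Dividing through by 72 gives the monic gcd x + 2.

x + 2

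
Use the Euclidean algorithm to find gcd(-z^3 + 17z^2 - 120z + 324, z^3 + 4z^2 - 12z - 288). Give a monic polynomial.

Euclidean algorithm in ℚ[z]:
  -z^3 + 17z^2 - 120z + 324 = (-1)(z^3 + 4z^2 - 12z - 288) + (21z^2 - 132z + 36)
  z^3 + 4z^2 - 12z - 288 = ((1/21)z + 24/49)(21z^2 - 132z + 36) + ((2496/49)z - 14976/49)
  21z^2 - 132z + 36 = ((343/832)z - 49/416)((2496/49)z - 14976/49) + (0)
Last nonzero remainder: (2496/49)z - 14976/49. Dividing through by 2496/49 gives the monic gcd z - 6.

z - 6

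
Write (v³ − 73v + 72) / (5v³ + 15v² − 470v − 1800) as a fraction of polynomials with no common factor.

(v² − 9v + 8)/(5v² − 30v − 200)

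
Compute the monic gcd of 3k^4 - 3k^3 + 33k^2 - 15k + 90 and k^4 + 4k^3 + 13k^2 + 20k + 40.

k^2 + 5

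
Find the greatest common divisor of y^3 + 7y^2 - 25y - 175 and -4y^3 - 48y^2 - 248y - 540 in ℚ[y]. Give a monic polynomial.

Repeated division with remainder:
  y^3 + 7y^2 - 25y - 175 = (-1/4)(-4y^3 - 48y^2 - 248y - 540) + (-5y^2 - 87y - 310)
  -4y^3 - 48y^2 - 248y - 540 = ((4/5)y - 108/25)(-5y^2 - 87y - 310) + (-(9396/25)y - 9396/5)
  -5y^2 - 87y - 310 = ((125/9396)y + 775/4698)(-(9396/25)y - 9396/5) + (0)
Last nonzero remainder: -(9396/25)y - 9396/5. Dividing through by -9396/25 gives the monic gcd y + 5.

y + 5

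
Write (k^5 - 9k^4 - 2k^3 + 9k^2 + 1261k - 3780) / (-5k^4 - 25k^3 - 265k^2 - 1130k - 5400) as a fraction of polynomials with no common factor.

(-k^3 + 16k^2 - 83k + 140)/(5k^2 - 10k + 200)

Euclidean algorithm in ℚ[k]:
  k^5 - 9k^4 - 2k^3 + 9k^2 + 1261k - 3780 = (-(1/5)k + 14/5)(-5k^4 - 25k^3 - 265k^2 - 1130k - 5400) + (15k^3 + 525k^2 + 3345k + 11340)
  -5k^4 - 25k^3 - 265k^2 - 1130k - 5400 = (-(1/3)k + 10)(15k^3 + 525k^2 + 3345k + 11340) + (-4400k^2 - 30800k - 118800)
  15k^3 + 525k^2 + 3345k + 11340 = (-(3/880)k - 21/220)(-4400k^2 - 30800k - 118800) + (0)
Last nonzero remainder: -4400k^2 - 30800k - 118800. Dividing through by -4400 gives the monic gcd k^2 + 7k + 27.
Cancel k^2 + 7k + 27 from numerator and denominator to get the reduced form.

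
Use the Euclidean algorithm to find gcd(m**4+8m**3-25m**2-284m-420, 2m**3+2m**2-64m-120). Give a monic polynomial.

Euclidean algorithm in ℚ[m]:
  m**4+8m**3-25m**2-284m-420 = ((1/2)m+7/2)(2m**3+2m**2-64m-120) + (0)
Last nonzero remainder: 2m**3+2m**2-64m-120. Dividing through by 2 gives the monic gcd m**3+m**2-32m-60.

m**3+m**2-32m-60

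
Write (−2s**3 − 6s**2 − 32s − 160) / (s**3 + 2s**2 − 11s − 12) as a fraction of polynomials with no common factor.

(−2s**2 + 2s − 40)/(s**2 − 2s − 3)

By polynomial division,
  −2s**3 − 6s**2 − 32s − 160 = (−2)(s**3 + 2s**2 − 11s − 12) + (−2s**2 − 54s − 184)
  s**3 + 2s**2 − 11s − 12 = (−(1/2)s + 25/2)(−2s**2 − 54s − 184) + (572s + 2288)
  −2s**2 − 54s − 184 = (−(1/286)s − 23/286)(572s + 2288) + (0)
Last nonzero remainder: 572s + 2288. Dividing through by 572 gives the monic gcd s + 4.
Cancel s + 4 from numerator and denominator to get the reduced form.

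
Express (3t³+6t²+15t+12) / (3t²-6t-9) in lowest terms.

(t²+t+4)/(t-3)

Euclidean algorithm in ℚ[t]:
  3t³+6t²+15t+12 = (t+4)(3t²-6t-9) + (48t+48)
  3t²-6t-9 = ((1/16)t-3/16)(48t+48) + (0)
Last nonzero remainder: 48t+48. Dividing through by 48 gives the monic gcd t+1.
Cancel t+1 from numerator and denominator to get the reduced form.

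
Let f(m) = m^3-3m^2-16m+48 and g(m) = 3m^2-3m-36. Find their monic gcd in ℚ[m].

Repeated division with remainder:
  m^3-3m^2-16m+48 = ((1/3)m-2/3)(3m^2-3m-36) + (-6m+24)
  3m^2-3m-36 = (-(1/2)m-3/2)(-6m+24) + (0)
Last nonzero remainder: -6m+24. Dividing through by -6 gives the monic gcd m-4.

m-4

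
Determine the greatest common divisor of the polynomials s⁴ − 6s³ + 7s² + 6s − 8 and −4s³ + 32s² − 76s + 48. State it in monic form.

s² − 5s + 4

Repeated division with remainder:
  s⁴ − 6s³ + 7s² + 6s − 8 = (−(1/4)s − 1/2)(−4s³ + 32s² − 76s + 48) + (4s² − 20s + 16)
  −4s³ + 32s² − 76s + 48 = (−s + 3)(4s² − 20s + 16) + (0)
Last nonzero remainder: 4s² − 20s + 16. Dividing through by 4 gives the monic gcd s² − 5s + 4.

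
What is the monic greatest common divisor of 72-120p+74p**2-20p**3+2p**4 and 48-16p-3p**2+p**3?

By polynomial division,
  2p**4-20p**3+74p**2-120p+72 = (2p-14)(p**3-3p**2-16p+48) + (64p**2-440p+744)
  p**3-3p**2-16p+48 = ((1/64)p+31/512)(64p**2-440p+744) + (-(63/64)p+189/64)
  64p**2-440p+744 = (-(4096/63)p+15872/63)(-(63/64)p+189/64) + (0)
Last nonzero remainder: -(63/64)p+189/64. Dividing through by -63/64 gives the monic gcd p-3.

-3+p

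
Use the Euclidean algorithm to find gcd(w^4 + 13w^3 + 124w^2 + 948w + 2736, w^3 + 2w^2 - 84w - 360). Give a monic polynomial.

w^2 + 12w + 36

Repeated division with remainder:
  w^4 + 13w^3 + 124w^2 + 948w + 2736 = (w + 11)(w^3 + 2w^2 - 84w - 360) + (186w^2 + 2232w + 6696)
  w^3 + 2w^2 - 84w - 360 = ((1/186)w - 5/93)(186w^2 + 2232w + 6696) + (0)
Last nonzero remainder: 186w^2 + 2232w + 6696. Dividing through by 186 gives the monic gcd w^2 + 12w + 36.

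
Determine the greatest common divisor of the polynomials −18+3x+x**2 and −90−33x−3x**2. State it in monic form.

6+x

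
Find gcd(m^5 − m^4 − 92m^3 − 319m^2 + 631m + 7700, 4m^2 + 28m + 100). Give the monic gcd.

Euclidean algorithm in ℚ[m]:
  m^5 − m^4 − 92m^3 − 319m^2 + 631m + 7700 = ((1/4)m^3 − 2m^2 − (61/4)m + 77)(4m^2 + 28m + 100) + (0)
Last nonzero remainder: 4m^2 + 28m + 100. Dividing through by 4 gives the monic gcd m^2 + 7m + 25.

m^2 + 7m + 25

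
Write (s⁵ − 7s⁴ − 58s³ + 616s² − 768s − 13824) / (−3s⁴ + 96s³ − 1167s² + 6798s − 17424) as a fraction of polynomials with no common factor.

(−s³ − 3s² + 76s + 288)/(3s² − 66s + 363)

By polynomial division,
  s⁵ − 7s⁴ − 58s³ + 616s² − 768s − 13824 = (−(1/3)s − 25/3)(−3s⁴ + 96s³ − 1167s² + 6798s − 17424) + (353s³ − 6843s² + 50074s − 159024)
  −3s⁴ + 96s³ − 1167s² + 6798s − 17424 = (−(3/353)s + 13359/124609)(353s³ − 6843s² + 50074s − 159024) + (−(974700/124609)s² + (9747000/124609)s − 46785600/124609)
  353s³ − 6843s² + 50074s − 159024 = (−(43986977/974700)s + 412829617/974700)(−(974700/124609)s² + (9747000/124609)s − 46785600/124609) + (0)
Last nonzero remainder: −(974700/124609)s² + (9747000/124609)s − 46785600/124609. Dividing through by −974700/124609 gives the monic gcd s² − 10s + 48.
Cancel s² − 10s + 48 from numerator and denominator to get the reduced form.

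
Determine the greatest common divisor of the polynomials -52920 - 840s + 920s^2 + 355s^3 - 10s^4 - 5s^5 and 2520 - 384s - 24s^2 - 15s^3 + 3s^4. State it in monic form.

-168 - 8s + s^3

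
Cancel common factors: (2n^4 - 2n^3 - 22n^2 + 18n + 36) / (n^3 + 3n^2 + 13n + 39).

Apply the Euclidean algorithm:
  2n^4 - 2n^3 - 22n^2 + 18n + 36 = (2n - 8)(n^3 + 3n^2 + 13n + 39) + (-24n^2 + 44n + 348)
  n^3 + 3n^2 + 13n + 39 = (-(1/24)n - 29/144)(-24n^2 + 44n + 348) + ((1309/36)n + 1309/12)
  -24n^2 + 44n + 348 = (-(864/1309)n + 4176/1309)((1309/36)n + 1309/12) + (0)
Last nonzero remainder: (1309/36)n + 1309/12. Dividing through by 1309/36 gives the monic gcd n + 3.
Cancel n + 3 from numerator and denominator to get the reduced form.

(2n^3 - 8n^2 + 2n + 12)/(n^2 + 13)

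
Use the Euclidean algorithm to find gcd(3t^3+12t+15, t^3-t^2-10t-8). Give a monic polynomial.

t+1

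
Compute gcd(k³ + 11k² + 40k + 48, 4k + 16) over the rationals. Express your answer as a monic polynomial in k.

k + 4

Apply the Euclidean algorithm:
  k³ + 11k² + 40k + 48 = ((1/4)k² + (7/4)k + 3)(4k + 16) + (0)
Last nonzero remainder: 4k + 16. Dividing through by 4 gives the monic gcd k + 4.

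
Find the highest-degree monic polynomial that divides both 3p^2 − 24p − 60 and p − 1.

1

By polynomial division,
  3p^2 − 24p − 60 = (3p − 21)(p − 1) + (−81)
  p − 1 = (−(1/81)p + 1/81)(−81) + (0)
The last nonzero remainder is the constant −81, so the polynomials are coprime and gcd = 1.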